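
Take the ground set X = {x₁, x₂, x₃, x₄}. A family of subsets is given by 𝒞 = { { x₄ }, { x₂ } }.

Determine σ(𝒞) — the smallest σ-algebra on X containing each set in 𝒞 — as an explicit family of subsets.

Take S₀ = 𝒞 ∪ {∅, X} = { ∅, { x₂ }, { x₄ }, X }.
Step 1 adds 3:
  { x₂, x₄ }  = { x₂ } ∪ { x₄ }
  { x₁, x₂, x₃ }  = complement { x₄ }
  { x₁, x₃, x₄ }  = complement { x₂ }
  [7 total]
Step 2 adds 1:
  { x₁, x₃ }  = complement { x₂, x₄ }
  [8 total]
Step 3: stable.

σ(𝒞) = { ∅, { x₂ }, { x₄ }, { x₁, x₃ }, { x₂, x₄ }, { x₁, x₂, x₃ }, { x₁, x₃, x₄ }, X }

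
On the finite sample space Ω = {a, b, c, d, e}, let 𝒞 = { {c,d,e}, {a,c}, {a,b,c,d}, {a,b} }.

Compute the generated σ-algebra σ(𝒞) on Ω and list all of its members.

Start: 𝒞 ∪ {∅, Ω} = { {}, {a,b}, {a,c}, {c,d,e}, {a,b,c,d}, Ω }.
Pass 1 adds 4:
  {e}  = complement {a,b,c,d}
  {a,b,c}  = {a,b} ∪ {a,c}
  {b,d,e}  = complement {a,c}
  {a,c,d,e}  = {c,d,e} ∪ {a,c}
  (now 10)
Pass 2: +7 →
  {b}  = complement {a,c,d,e}
  {d,e}  = complement {a,b,c}
  {a,b,e}  = {a,b} ∪ {e}
  {a,c,e}  = {e} ∪ {a,c}
  {a,b,c,e}  = {a,b,c} ∪ {e}
  {a,b,d,e}  = {a,b} ∪ {b,d,e}
  {b,c,d,e}  = {c,d,e} ∪ {b,d,e}
  (now 17)
Pass 3 adds 6:
  {a}  = complement {b,c,d,e}
  {c}  = complement {a,b,d,e}
  {d}  = complement {a,b,c,e}
  {b,d}  = complement {a,c,e}
  {b,e}  = {b} ∪ {e}
  {c,d}  = complement {a,b,e}
  (now 23)
Pass 4 (9 new):
  {a,d}  = {d} ∪ {a}
  {a,e}  = {e} ∪ {a}
  {b,c}  = {b} ∪ {c}
  {c,e}  = {e} ∪ {c}
  {a,b,d}  = {a,b} ∪ {d}
  {a,c,d}  = complement {b,e}
  {a,d,e}  = {d,e} ∪ {a}
  {b,c,d}  = {c,d} ∪ {b}
  {b,c,e}  = {b,e} ∪ {c}
  (now 32)
Pass 5: already closed under ᶜ and ∪.

Hence σ(𝒞) has 32 members: { {}, {a}, {b}, {c}, {d}, {e}, {a,b}, {a,c}, {a,d}, {a,e}, {b,c}, {b,d}, {b,e}, {c,d}, {c,e}, {d,e}, {a,b,c}, {a,b,d}, {a,b,e}, {a,c,d}, {a,c,e}, {a,d,e}, {b,c,d}, {b,c,e}, {b,d,e}, {c,d,e}, {a,b,c,d}, {a,b,c,e}, {a,b,d,e}, {a,c,d,e}, {b,c,d,e}, Ω }.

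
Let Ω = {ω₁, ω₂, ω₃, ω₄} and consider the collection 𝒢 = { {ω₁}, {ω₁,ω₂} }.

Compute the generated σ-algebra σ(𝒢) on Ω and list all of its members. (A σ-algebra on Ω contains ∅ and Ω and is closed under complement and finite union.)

Answer: σ(𝒢) = { {}, {ω₁}, {ω₂}, {ω₁,ω₂}, {ω₃,ω₄}, {ω₁,ω₃,ω₄}, {ω₂,ω₃,ω₄}, Ω }

Working:
Start: 𝒢 ∪ {∅, Ω} = { {}, {ω₁}, {ω₁,ω₂}, Ω }.
Round 1. New:
  {ω₃,ω₄}  = complement {ω₁,ω₂}
  {ω₂,ω₃,ω₄}  = complement {ω₁}
  [6 total]
Round 2: 1 new —
  {ω₁,ω₃,ω₄}  = {ω₃,ω₄} ∪ {ω₁}
  [7 total]
Round 3. New:
  {ω₂}  = complement {ω₁,ω₃,ω₄}
  [8 total]
After Round 4 the family is unchanged; done.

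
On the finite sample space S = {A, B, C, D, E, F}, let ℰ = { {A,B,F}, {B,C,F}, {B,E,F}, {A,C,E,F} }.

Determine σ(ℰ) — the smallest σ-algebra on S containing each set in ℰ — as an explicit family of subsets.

Seed the family with ℰ together with ∅ and S: { {}, {A,B,F}, {B,C,F}, {B,E,F}, {A,C,E,F}, S }.
Pass 1: 8 new —
  {B,D}  = {A,C,E,F}ᶜ
  {A,C,D}  = {B,E,F}ᶜ
  {A,D,E}  = {B,C,F}ᶜ
  {C,D,E}  = {A,B,F}ᶜ
  {A,B,C,F}  = {B,C,F} ∪ {A,B,F}
  {A,B,E,F}  = {A,B,F} ∪ {B,E,F}
  {B,C,E,F}  = {B,C,F} ∪ {B,E,F}
  {A,B,C,E,F}  = {A,C,E,F} ∪ {B,C,F}
  [14 total]
Pass 2 (15 new):
  {D}  = {A,B,C,E,F}ᶜ
  {A,D}  = {B,C,E,F}ᶜ
  {C,D}  = {A,B,E,F}ᶜ
  {D,E}  = {A,B,C,F}ᶜ
  {A,B,C,D}  = {A,C,D} ∪ {B,D}
  {A,B,D,E}  = {A,D,E} ∪ {B,D}
  {A,B,D,F}  = {A,B,F} ∪ {B,D}
  {A,C,D,E}  = {A,D,E} ∪ {C,D,E}
  {B,C,D,E}  = {C,D,E} ∪ {B,D}
  {B,C,D,F}  = {B,C,F} ∪ {B,D}
  {B,D,E,F}  = {B,E,F} ∪ {B,D}
  {A,B,C,D,F}  = {B,C,F} ∪ {A,C,D}
  {A,B,D,E,F}  = {A,D,E} ∪ {B,E,F}
  {A,C,D,E,F}  = {A,C,E,F} ∪ {A,D,E}
  {B,C,D,E,F}  = {C,D,E} ∪ {B,C,F}
  [29 total]
Pass 3 adds 15:
  {A}  = {B,C,D,E,F}ᶜ
  {B}  = {A,C,D,E,F}ᶜ
  {C}  = {A,B,D,E,F}ᶜ
  {E}  = {A,B,C,D,F}ᶜ
  {A,C}  = {B,D,E,F}ᶜ
  {A,E}  = {B,C,D,F}ᶜ
  {A,F}  = {B,C,D,E}ᶜ
  {B,F}  = {A,C,D,E}ᶜ
  {C,E}  = {A,B,D,F}ᶜ
  {C,F}  = {A,B,D,E}ᶜ
  {E,F}  = {A,B,C,D}ᶜ
  {A,B,D}  = {A,D} ∪ {B,D}
  {B,C,D}  = {C,D} ∪ {B,D}
  {B,D,E}  = {D,E} ∪ {B,D}
  {A,B,C,D,E}  = {C,D,E} ∪ {A,B,D,E}
  [44 total]
Pass 4. New:
  {F}  = {A,B,C,D,E}ᶜ
  {A,B}  = {B} ∪ {A}
  {B,C}  = {B} ∪ {C}
  {B,E}  = {B} ∪ {E}
  {A,B,C}  = {B} ∪ {A,C}
  {A,B,E}  = {B} ∪ {A,E}
  {A,C,E}  = {A,C} ∪ {C,E}
  {A,C,F}  = {B,D,E}ᶜ
  {A,D,F}  = {A,F} ∪ {D}
  {A,E,F}  = {B,C,D}ᶜ
  {B,C,E}  = {B} ∪ {C,E}
  {B,D,F}  = {B,F} ∪ {D}
  {C,D,F}  = {C,D} ∪ {C,F}
  {C,E,F}  = {A,B,D}ᶜ
  {D,E,F}  = {D,E} ∪ {E,F}
  {A,C,D,F}  = {C,D} ∪ {A,F}
  {A,D,E,F}  = {A,F} ∪ {D,E}
  {C,D,E,F}  = {C,D} ∪ {E,F}
  [62 total]
Pass 5 (2 new):
  {D,F}  = {F} ∪ {D}
  {A,B,C,E}  = {B,E} ∪ {A,C,E}
  [64 total]
Pass 6: already closed under ᶜ and ∪.

|σ(ℰ)| = 64.  σ(ℰ) = { {}, {A}, {B}, {C}, {D}, {E}, {F}, {A,B}, {A,C}, {A,D}, {A,E}, {A,F}, {B,C}, {B,D}, {B,E}, {B,F}, {C,D}, {C,E}, {C,F}, {D,E}, {D,F}, {E,F}, {A,B,C}, {A,B,D}, {A,B,E}, {A,B,F}, {A,C,D}, {A,C,E}, {A,C,F}, {A,D,E}, {A,D,F}, {A,E,F}, {B,C,D}, {B,C,E}, {B,C,F}, {B,D,E}, {B,D,F}, {B,E,F}, {C,D,E}, {C,D,F}, {C,E,F}, {D,E,F}, {A,B,C,D}, {A,B,C,E}, {A,B,C,F}, {A,B,D,E}, {A,B,D,F}, {A,B,E,F}, {A,C,D,E}, {A,C,D,F}, {A,C,E,F}, {A,D,E,F}, {B,C,D,E}, {B,C,D,F}, {B,C,E,F}, {B,D,E,F}, {C,D,E,F}, {A,B,C,D,E}, {A,B,C,D,F}, {A,B,C,E,F}, {A,B,D,E,F}, {A,C,D,E,F}, {B,C,D,E,F}, S }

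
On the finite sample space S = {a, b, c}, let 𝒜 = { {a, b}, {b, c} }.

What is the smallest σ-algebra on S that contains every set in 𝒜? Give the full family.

σ(𝒜) (8 sets): { ∅, {a}, {b}, {c}, {a, b}, {a, c}, {b, c}, S }

Trace:
Start: 𝒜 ∪ {∅, S} = { ∅, {a, b}, {b, c}, S }.
Step 1 (2 new):
  {a}  = S∖{b, c}
  {c}  = S∖{a, b}
Step 2. New:
  {a, c}  = {c} ∪ {a}
Step 3. New:
  {b}  = S∖{a, c}
Step 4: closed — nothing new.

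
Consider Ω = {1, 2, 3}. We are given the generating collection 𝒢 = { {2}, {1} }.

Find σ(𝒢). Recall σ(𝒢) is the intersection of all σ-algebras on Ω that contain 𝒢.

Begin from { ∅, {1}, {2}, Ω } (that is, 𝒢 plus ∅ and Ω).
Step 1: +3 →
  {1, 2}  = {2} ∪ {1}
  {1, 3}  = {2}ᶜ
  {2, 3}  = {1}ᶜ
  — 7 sets.
Step 2 adds 1:
  {3}  = {1, 2}ᶜ
  — 8 sets.
Step 3: already closed under ᶜ and ∪.

Therefore σ(𝒢) = { ∅, {1}, {2}, {3}, {1, 2}, {1, 3}, {2, 3}, Ω } (|σ(𝒢)| = 8).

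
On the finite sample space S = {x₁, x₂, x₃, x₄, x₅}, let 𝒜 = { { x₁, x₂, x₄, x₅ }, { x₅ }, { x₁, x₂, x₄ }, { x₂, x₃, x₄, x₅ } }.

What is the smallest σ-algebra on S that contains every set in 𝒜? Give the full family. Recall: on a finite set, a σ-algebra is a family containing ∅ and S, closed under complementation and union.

σ(𝒜) (16 sets): { {  }, { x₁ }, { x₃ }, { x₅ }, { x₁, x₃ }, { x₁, x₅ }, { x₂, x₄ }, { x₃, x₅ }, { x₁, x₂, x₄ }, { x₁, x₃, x₅ }, { x₂, x₃, x₄ }, { x₂, x₄, x₅ }, { x₁, x₂, x₃, x₄ }, { x₁, x₂, x₄, x₅ }, { x₂, x₃, x₄, x₅ }, S }

Check:
Take S₀ = 𝒜 ∪ {∅, S} = { {  }, { x₅ }, { x₁, x₂, x₄ }, { x₁, x₂, x₄, x₅ }, { x₂, x₃, x₄, x₅ }, S }.
Iteration 1: 4 new —
  { x₁ }  = { x₂, x₃, x₄, x₅ }ᶜ
  { x₃ }  = { x₁, x₂, x₄, x₅ }ᶜ
  { x₃, x₅ }  = { x₁, x₂, x₄ }ᶜ
  { x₁, x₂, x₃, x₄ }  = { x₅ }ᶜ
  |family| = 10
Iteration 2: 3 new —
  { x₁, x₃ }  = { x₃ } ∪ { x₁ }
  { x₁, x₅ }  = { x₅ } ∪ { x₁ }
  { x₁, x₃, x₅ }  = { x₃, x₅ } ∪ { x₁ }
  |family| = 13
Iteration 3. New:
  { x₂, x₄ }  = { x₁, x₃, x₅ }ᶜ
  { x₂, x₃, x₄ }  = { x₁, x₅ }ᶜ
  { x₂, x₄, x₅ }  = { x₁, x₃ }ᶜ
  |family| = 16
Iteration 4: no new sets; the family is a σ-algebra.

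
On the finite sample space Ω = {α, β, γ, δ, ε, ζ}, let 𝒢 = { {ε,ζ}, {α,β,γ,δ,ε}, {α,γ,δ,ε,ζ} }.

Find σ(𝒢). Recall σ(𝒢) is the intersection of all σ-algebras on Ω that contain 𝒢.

Answer: σ(𝒢) = { {}, {β}, {ε}, {ζ}, {β,ε}, {β,ζ}, {ε,ζ}, {α,γ,δ}, {β,ε,ζ}, {α,β,γ,δ}, {α,γ,δ,ε}, {α,γ,δ,ζ}, {α,β,γ,δ,ε}, {α,β,γ,δ,ζ}, {α,γ,δ,ε,ζ}, Ω }

Check:
Seed the family with 𝒢 together with ∅ and Ω: { {}, {ε,ζ}, {α,β,γ,δ,ε}, {α,γ,δ,ε,ζ}, Ω }.
Pass 1. New:
  {β}  = ᶜ of {α,γ,δ,ε,ζ}
  {ζ}  = ᶜ of {α,β,γ,δ,ε}
  {α,β,γ,δ}  = ᶜ of {ε,ζ}
  — 8 sets.
Pass 2. New:
  {β,ζ}  = {β} ∪ {ζ}
  {β,ε,ζ}  = {β} ∪ {ε,ζ}
  {α,β,γ,δ,ζ}  = {α,β,γ,δ} ∪ {ζ}
  — 11 sets.
Pass 3. New:
  {ε}  = ᶜ of {α,β,γ,δ,ζ}
  {α,γ,δ}  = ᶜ of {β,ε,ζ}
  {α,γ,δ,ε}  = ᶜ of {β,ζ}
  — 14 sets.
Pass 4 (2 new):
  {β,ε}  = {β} ∪ {ε}
  {α,γ,δ,ζ}  = {α,γ,δ} ∪ {ζ}
  — 16 sets.
Pass 5: no new sets; the family is a σ-algebra.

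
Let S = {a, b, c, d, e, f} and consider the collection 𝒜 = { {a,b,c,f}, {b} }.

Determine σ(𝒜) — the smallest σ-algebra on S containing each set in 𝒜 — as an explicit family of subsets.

|σ(𝒜)| = 8.  σ(𝒜) = { {}, {b}, {d,e}, {a,c,f}, {b,d,e}, {a,b,c,f}, {a,c,d,e,f}, S }

Check:
Take S₀ = 𝒜 ∪ {∅, S} = { {}, {b}, {a,b,c,f}, S }.
Round 1: +2 →
  {d,e}  = {a,b,c,f}ᶜ
  {a,c,d,e,f}  = {b}ᶜ
  (now 6)
Round 2 (1 new):
  {b,d,e}  = {d,e} ∪ {b}
  (now 7)
Round 3 adds 1:
  {a,c,f}  = {b,d,e}ᶜ
  (now 8)
Round 4: already closed under ᶜ and ∪.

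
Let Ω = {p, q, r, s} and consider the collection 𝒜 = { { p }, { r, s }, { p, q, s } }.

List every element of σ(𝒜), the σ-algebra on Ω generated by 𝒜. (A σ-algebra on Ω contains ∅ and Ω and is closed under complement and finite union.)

σ(𝒜) = { {}, { p }, { q }, { r }, { s }, { p, q }, { p, r }, { p, s }, { q, r }, { q, s }, { r, s }, { p, q, r }, { p, q, s }, { p, r, s }, { q, r, s }, Ω }

Trace:
Start: 𝒜 ∪ {∅, Ω} = { {}, { p }, { r, s }, { p, q, s }, Ω }.
Iteration 1 (4 new):
  { r }  = { p, q, s }ᶜ
  { p, q }  = { r, s }ᶜ
  { p, r, s }  = { r, s } ∪ { p }
  { q, r, s }  = { p }ᶜ
Iteration 2 (3 new):
  { q }  = { p, r, s }ᶜ
  { p, r }  = { r } ∪ { p }
  { p, q, r }  = { p, q } ∪ { r }
Iteration 3. New:
  { s }  = { p, q, r }ᶜ
  { q, r }  = { r } ∪ { q }
  { q, s }  = { p, r }ᶜ
Iteration 4 (1 new):
  { p, s }  = { q, r }ᶜ
Iteration 5: stable.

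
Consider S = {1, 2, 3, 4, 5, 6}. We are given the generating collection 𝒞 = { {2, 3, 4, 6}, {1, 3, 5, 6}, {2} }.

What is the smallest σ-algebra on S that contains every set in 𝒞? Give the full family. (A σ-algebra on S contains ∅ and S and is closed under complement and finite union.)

σ(𝒞) = { {}, {2}, {4}, {1, 5}, {2, 4}, {3, 6}, {1, 2, 5}, {1, 4, 5}, {2, 3, 6}, {3, 4, 6}, {1, 2, 4, 5}, {1, 3, 5, 6}, {2, 3, 4, 6}, {1, 2, 3, 5, 6}, {1, 3, 4, 5, 6}, S }

Derivation:
Start: 𝒞 ∪ {∅, S} = { {}, {2}, {1, 3, 5, 6}, {2, 3, 4, 6}, S }.
Iteration 1 adds 4:
  {1, 5}  = S∖{2, 3, 4, 6}
  {2, 4}  = S∖{1, 3, 5, 6}
  {1, 2, 3, 5, 6}  = {1, 3, 5, 6} ∪ {2}
  {1, 3, 4, 5, 6}  = S∖{2}
  — 9 sets.
Iteration 2: 3 new —
  {4}  = S∖{1, 2, 3, 5, 6}
  {1, 2, 5}  = {2} ∪ {1, 5}
  {1, 2, 4, 5}  = {1, 5} ∪ {2, 4}
  — 12 sets.
Iteration 3: 3 new —
  {3, 6}  = S∖{1, 2, 4, 5}
  {1, 4, 5}  = {1, 5} ∪ {4}
  {3, 4, 6}  = S∖{1, 2, 5}
  — 15 sets.
Iteration 4: +1 →
  {2, 3, 6}  = S∖{1, 4, 5}
  — 16 sets.
Iteration 5: no new sets; the family is a σ-algebra.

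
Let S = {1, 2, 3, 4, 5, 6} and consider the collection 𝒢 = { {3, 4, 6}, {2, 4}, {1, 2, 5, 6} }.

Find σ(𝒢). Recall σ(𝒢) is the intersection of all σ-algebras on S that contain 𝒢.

Take S₀ = 𝒢 ∪ {∅, S} = { ∅, {2, 4}, {3, 4, 6}, {1, 2, 5, 6}, S }.
Iteration 1: 5 new —
  {3, 4}  = S∖{1, 2, 5, 6}
  {1, 2, 5}  = S∖{3, 4, 6}
  {1, 3, 5, 6}  = S∖{2, 4}
  {2, 3, 4, 6}  = {3, 4, 6} ∪ {2, 4}
  {1, 2, 4, 5, 6}  = {2, 4} ∪ {1, 2, 5, 6}
  — 10 sets.
Iteration 2 (7 new):
  {3}  = S∖{1, 2, 4, 5, 6}
  {1, 5}  = S∖{2, 3, 4, 6}
  {2, 3, 4}  = {3, 4} ∪ {2, 4}
  {1, 2, 4, 5}  = {1, 2, 5} ∪ {2, 4}
  {1, 2, 3, 4, 5}  = {3, 4} ∪ {1, 2, 5}
  {1, 2, 3, 5, 6}  = {1, 3, 5, 6} ∪ {1, 2, 5}
  {1, 3, 4, 5, 6}  = {1, 3, 5, 6} ∪ {3, 4}
  — 17 sets.
Iteration 3 adds 8:
  {2}  = S∖{1, 3, 4, 5, 6}
  {4}  = S∖{1, 2, 3, 5, 6}
  {6}  = S∖{1, 2, 3, 4, 5}
  {3, 6}  = S∖{1, 2, 4, 5}
  {1, 3, 5}  = {3} ∪ {1, 5}
  {1, 5, 6}  = S∖{2, 3, 4}
  {1, 2, 3, 5}  = {3} ∪ {1, 2, 5}
  {1, 3, 4, 5}  = {3, 4} ∪ {1, 5}
  — 25 sets.
Iteration 4: 7 new —
  {2, 3}  = {2} ∪ {3}
  {2, 6}  = S∖{1, 3, 4, 5}
  {4, 6}  = S∖{1, 2, 3, 5}
  {1, 4, 5}  = {1, 5} ∪ {4}
  {2, 3, 6}  = {2} ∪ {3, 6}
  {2, 4, 6}  = S∖{1, 3, 5}
  {1, 4, 5, 6}  = {1, 5, 6} ∪ {4}
  — 32 sets.
Iteration 5 adds nothing — fixpoint reached.

|σ(𝒢)| = 32.  σ(𝒢) = { ∅, {2}, {3}, {4}, {6}, {1, 5}, {2, 3}, {2, 4}, {2, 6}, {3, 4}, {3, 6}, {4, 6}, {1, 2, 5}, {1, 3, 5}, {1, 4, 5}, {1, 5, 6}, {2, 3, 4}, {2, 3, 6}, {2, 4, 6}, {3, 4, 6}, {1, 2, 3, 5}, {1, 2, 4, 5}, {1, 2, 5, 6}, {1, 3, 4, 5}, {1, 3, 5, 6}, {1, 4, 5, 6}, {2, 3, 4, 6}, {1, 2, 3, 4, 5}, {1, 2, 3, 5, 6}, {1, 2, 4, 5, 6}, {1, 3, 4, 5, 6}, S }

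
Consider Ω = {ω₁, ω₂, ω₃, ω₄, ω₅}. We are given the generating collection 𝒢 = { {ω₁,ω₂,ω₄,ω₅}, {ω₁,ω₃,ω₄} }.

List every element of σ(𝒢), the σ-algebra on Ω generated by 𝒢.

Seed the family with 𝒢 together with ∅ and Ω: { ∅, {ω₁,ω₃,ω₄}, {ω₁,ω₂,ω₄,ω₅}, Ω }.
Round 1: 2 new —
  {ω₃}  = ᶜ of {ω₁,ω₂,ω₄,ω₅}
  {ω₂,ω₅}  = ᶜ of {ω₁,ω₃,ω₄}
  — 6 sets.
Round 2: +1 →
  {ω₂,ω₃,ω₅}  = {ω₃} ∪ {ω₂,ω₅}
  — 7 sets.
Round 3 adds 1:
  {ω₁,ω₄}  = ᶜ of {ω₂,ω₃,ω₅}
  — 8 sets.
Round 4 adds nothing — fixpoint reached.

|σ(𝒢)| = 8.  σ(𝒢) = { ∅, {ω₃}, {ω₁,ω₄}, {ω₂,ω₅}, {ω₁,ω₃,ω₄}, {ω₂,ω₃,ω₅}, {ω₁,ω₂,ω₄,ω₅}, Ω }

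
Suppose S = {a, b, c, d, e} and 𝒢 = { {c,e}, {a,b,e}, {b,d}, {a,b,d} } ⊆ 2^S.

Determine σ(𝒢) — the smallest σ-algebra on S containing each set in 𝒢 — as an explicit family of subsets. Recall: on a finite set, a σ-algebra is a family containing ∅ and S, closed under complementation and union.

Begin from { ∅, {b,d}, {c,e}, {a,b,d}, {a,b,e}, S } (that is, 𝒢 plus ∅ and S).
Iteration 1. New:
  {c,d}  = complement {a,b,e}
  {a,c,e}  = complement {b,d}
  {a,b,c,e}  = {a,b,e} ∪ {c,e}
  {a,b,d,e}  = {a,b,e} ∪ {a,b,d}
  {b,c,d,e}  = {c,e} ∪ {b,d}
  |family| = 11
Iteration 2. New:
  {a}  = complement {b,c,d,e}
  {c}  = complement {a,b,d,e}
  {d}  = complement {a,b,c,e}
  {b,c,d}  = {c,d} ∪ {b,d}
  {c,d,e}  = {c,d} ∪ {c,e}
  {a,b,c,d}  = {c,d} ∪ {a,b,d}
  {a,c,d,e}  = {c,d} ∪ {a,c,e}
  |family| = 18
Iteration 3: +7 →
  {b}  = complement {a,c,d,e}
  {e}  = complement {a,b,c,d}
  {a,b}  = complement {c,d,e}
  {a,c}  = {c} ∪ {a}
  {a,d}  = {d} ∪ {a}
  {a,e}  = complement {b,c,d}
  {a,c,d}  = {c,d} ∪ {a}
  |family| = 25
Iteration 4 adds 7:
  {b,c}  = {b} ∪ {c}
  {b,e}  = complement {a,c,d}
  {d,e}  = {e} ∪ {d}
  {a,b,c}  = {a,b} ∪ {c}
  {a,d,e}  = {e} ∪ {a,d}
  {b,c,e}  = complement {a,d}
  {b,d,e}  = complement {a,c}
  |family| = 32
Iteration 5: closed — nothing new.

|σ(𝒢)| = 32.  σ(𝒢) = { ∅, {a}, {b}, {c}, {d}, {e}, {a,b}, {a,c}, {a,d}, {a,e}, {b,c}, {b,d}, {b,e}, {c,d}, {c,e}, {d,e}, {a,b,c}, {a,b,d}, {a,b,e}, {a,c,d}, {a,c,e}, {a,d,e}, {b,c,d}, {b,c,e}, {b,d,e}, {c,d,e}, {a,b,c,d}, {a,b,c,e}, {a,b,d,e}, {a,c,d,e}, {b,c,d,e}, S }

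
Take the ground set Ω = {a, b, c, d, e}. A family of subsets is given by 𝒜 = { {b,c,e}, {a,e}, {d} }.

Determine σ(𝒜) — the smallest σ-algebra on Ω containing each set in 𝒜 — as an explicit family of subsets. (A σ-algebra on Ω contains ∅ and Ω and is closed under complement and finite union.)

Begin from { {}, {d}, {a,e}, {b,c,e}, Ω } (that is, 𝒜 plus ∅ and Ω).
Round 1: +5 →
  {a,d}  = Ω∖{b,c,e}
  {a,d,e}  = {a,e} ∪ {d}
  {b,c,d}  = Ω∖{a,e}
  {a,b,c,e}  = Ω∖{d}
  {b,c,d,e}  = {b,c,e} ∪ {d}
  — 10 sets.
Round 2. New:
  {a}  = Ω∖{b,c,d,e}
  {b,c}  = Ω∖{a,d,e}
  {a,b,c,d}  = {b,c,d} ∪ {a,d}
  — 13 sets.
Round 3. New:
  {e}  = Ω∖{a,b,c,d}
  {a,b,c}  = {b,c} ∪ {a}
  — 15 sets.
Round 4: 1 new —
  {d,e}  = Ω∖{a,b,c}
  — 16 sets.
Round 5: stable.

|σ(𝒜)| = 16.  σ(𝒜) = { {}, {a}, {d}, {e}, {a,d}, {a,e}, {b,c}, {d,e}, {a,b,c}, {a,d,e}, {b,c,d}, {b,c,e}, {a,b,c,d}, {a,b,c,e}, {b,c,d,e}, Ω }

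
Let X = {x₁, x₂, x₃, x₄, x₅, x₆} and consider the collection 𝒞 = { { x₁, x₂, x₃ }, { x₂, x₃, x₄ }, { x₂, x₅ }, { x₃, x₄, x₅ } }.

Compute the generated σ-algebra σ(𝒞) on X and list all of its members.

σ(𝒞) = { {}, { x₁ }, { x₂ }, { x₃ }, { x₄ }, { x₅ }, { x₆ }, { x₁, x₂ }, { x₁, x₃ }, { x₁, x₄ }, { x₁, x₅ }, { x₁, x₆ }, { x₂, x₃ }, { x₂, x₄ }, { x₂, x₅ }, { x₂, x₆ }, { x₃, x₄ }, { x₃, x₅ }, { x₃, x₆ }, { x₄, x₅ }, { x₄, x₆ }, { x₅, x₆ }, { x₁, x₂, x₃ }, { x₁, x₂, x₄ }, { x₁, x₂, x₅ }, { x₁, x₂, x₆ }, { x₁, x₃, x₄ }, { x₁, x₃, x₅ }, { x₁, x₃, x₆ }, { x₁, x₄, x₅ }, { x₁, x₄, x₆ }, { x₁, x₅, x₆ }, { x₂, x₃, x₄ }, { x₂, x₃, x₅ }, { x₂, x₃, x₆ }, { x₂, x₄, x₅ }, { x₂, x₄, x₆ }, { x₂, x₅, x₆ }, { x₃, x₄, x₅ }, { x₃, x₄, x₆ }, { x₃, x₅, x₆ }, { x₄, x₅, x₆ }, { x₁, x₂, x₃, x₄ }, { x₁, x₂, x₃, x₅ }, { x₁, x₂, x₃, x₆ }, { x₁, x₂, x₄, x₅ }, { x₁, x₂, x₄, x₆ }, { x₁, x₂, x₅, x₆ }, { x₁, x₃, x₄, x₅ }, { x₁, x₃, x₄, x₆ }, { x₁, x₃, x₅, x₆ }, { x₁, x₄, x₅, x₆ }, { x₂, x₃, x₄, x₅ }, { x₂, x₃, x₄, x₆ }, { x₂, x₃, x₅, x₆ }, { x₂, x₄, x₅, x₆ }, { x₃, x₄, x₅, x₆ }, { x₁, x₂, x₃, x₄, x₅ }, { x₁, x₂, x₃, x₄, x₆ }, { x₁, x₂, x₃, x₅, x₆ }, { x₁, x₂, x₄, x₅, x₆ }, { x₁, x₃, x₄, x₅, x₆ }, { x₂, x₃, x₄, x₅, x₆ }, X }

Derivation:
Seed the family with 𝒞 together with ∅ and X: { {}, { x₂, x₅ }, { x₁, x₂, x₃ }, { x₂, x₃, x₄ }, { x₃, x₄, x₅ }, X }.
Step 1. New:
  { x₁, x₂, x₆ }  = ᶜ of { x₃, x₄, x₅ }
  { x₁, x₅, x₆ }  = ᶜ of { x₂, x₃, x₄ }
  { x₄, x₅, x₆ }  = ᶜ of { x₁, x₂, x₃ }
  { x₁, x₂, x₃, x₄ }  = { x₂, x₃, x₄ } ∪ { x₁, x₂, x₃ }
  { x₁, x₂, x₃, x₅ }  = { x₂, x₅ } ∪ { x₁, x₂, x₃ }
  { x₁, x₃, x₄, x₆ }  = ᶜ of { x₂, x₅ }
  { x₂, x₃, x₄, x₅ }  = { x₂, x₅ } ∪ { x₃, x₄, x₅ }
  { x₁, x₂, x₃, x₄, x₅ }  = { x₃, x₄, x₅ } ∪ { x₁, x₂, x₃ }
Step 2 adds 14:
  { x₆ }  = ᶜ of { x₁, x₂, x₃, x₄, x₅ }
  { x₁, x₆ }  = ᶜ of { x₂, x₃, x₄, x₅ }
  { x₄, x₆ }  = ᶜ of { x₁, x₂, x₃, x₅ }
  { x₅, x₆ }  = ᶜ of { x₁, x₂, x₃, x₄ }
  { x₁, x₂, x₃, x₆ }  = { x₁, x₂, x₃ } ∪ { x₁, x₂, x₆ }
  { x₁, x₂, x₅, x₆ }  = { x₂, x₅ } ∪ { x₁, x₅, x₆ }
  { x₁, x₄, x₅, x₆ }  = { x₁, x₅, x₆ } ∪ { x₄, x₅, x₆ }
  { x₂, x₄, x₅, x₆ }  = { x₂, x₅ } ∪ { x₄, x₅, x₆ }
  { x₃, x₄, x₅, x₆ }  = { x₃, x₄, x₅ } ∪ { x₄, x₅, x₆ }
  { x₁, x₂, x₃, x₄, x₆ }  = { x₁, x₂, x₃ } ∪ { x₁, x₃, x₄, x₆ }
  { x₁, x₂, x₃, x₅, x₆ }  = { x₁, x₂, x₃ } ∪ { x₁, x₅, x₆ }
  { x₁, x₂, x₄, x₅, x₆ }  = { x₁, x₂, x₆ } ∪ { x₄, x₅, x₆ }
  { x₁, x₃, x₄, x₅, x₆ }  = { x₃, x₄, x₅ } ∪ { x₁, x₅, x₆ }
  { x₂, x₃, x₄, x₅, x₆ }  = { x₂, x₃, x₄ } ∪ { x₄, x₅, x₆ }
Step 3. New:
  { x₁ }  = ᶜ of { x₂, x₃, x₄, x₅, x₆ }
  { x₂ }  = ᶜ of { x₁, x₃, x₄, x₅, x₆ }
  { x₃ }  = ᶜ of { x₁, x₂, x₄, x₅, x₆ }
  { x₄ }  = ᶜ of { x₁, x₂, x₃, x₅, x₆ }
  { x₅ }  = ᶜ of { x₁, x₂, x₃, x₄, x₆ }
  { x₁, x₂ }  = ᶜ of { x₃, x₄, x₅, x₆ }
  { x₁, x₃ }  = ᶜ of { x₂, x₄, x₅, x₆ }
  { x₂, x₃ }  = ᶜ of { x₁, x₄, x₅, x₆ }
  { x₃, x₄ }  = ᶜ of { x₁, x₂, x₅, x₆ }
  { x₄, x₅ }  = ᶜ of { x₁, x₂, x₃, x₆ }
  { x₁, x₄, x₆ }  = { x₁, x₆ } ∪ { x₄, x₆ }
  { x₂, x₅, x₆ }  = { x₂, x₅ } ∪ { x₅, x₆ }
  { x₁, x₂, x₄, x₆ }  = { x₄, x₆ } ∪ { x₁, x₂, x₆ }
  { x₂, x₃, x₄, x₆ }  = { x₄, x₆ } ∪ { x₂, x₃, x₄ }
Step 4 adds 22:
  { x₁, x₄ }  = { x₄ } ∪ { x₁ }
  { x₁, x₅ }  = ᶜ of { x₂, x₃, x₄, x₆ }
  { x₂, x₄ }  = { x₂ } ∪ { x₄ }
  { x₂, x₆ }  = { x₂ } ∪ { x₆ }
  { x₃, x₅ }  = ᶜ of { x₁, x₂, x₄, x₆ }
  { x₃, x₆ }  = { x₃ } ∪ { x₆ }
  { x₁, x₂, x₄ }  = { x₁, x₂ } ∪ { x₄ }
  { x₁, x₂, x₅ }  = { x₁, x₂ } ∪ { x₂, x₅ }
  { x₁, x₃, x₄ }  = ᶜ of { x₂, x₅, x₆ }
  { x₁, x₃, x₅ }  = { x₁, x₃ } ∪ { x₅ }
  { x₁, x₃, x₆ }  = { x₁, x₆ } ∪ { x₁, x₃ }
  { x₁, x₄, x₅ }  = { x₄, x₅ } ∪ { x₁ }
  { x₂, x₃, x₅ }  = ᶜ of { x₁, x₄, x₆ }
  { x₂, x₃, x₆ }  = { x₂, x₃ } ∪ { x₆ }
  { x₂, x₄, x₅ }  = { x₂ } ∪ { x₄, x₅ }
  { x₂, x₄, x₆ }  = { x₂ } ∪ { x₄, x₆ }
  { x₃, x₄, x₆ }  = { x₃, x₄ } ∪ { x₄, x₆ }
  { x₃, x₅, x₆ }  = { x₃ } ∪ { x₅, x₆ }
  { x₁, x₂, x₄, x₅ }  = { x₄, x₅ } ∪ { x₁, x₂ }
  { x₁, x₃, x₄, x₅ }  = { x₄, x₅ } ∪ { x₁, x₃ }
  { x₁, x₃, x₅, x₆ }  = { x₁, x₅, x₆ } ∪ { x₁, x₃ }
  { x₂, x₃, x₅, x₆ }  = { x₃ } ∪ { x₂, x₅, x₆ }
Step 5: no new sets; the family is a σ-algebra.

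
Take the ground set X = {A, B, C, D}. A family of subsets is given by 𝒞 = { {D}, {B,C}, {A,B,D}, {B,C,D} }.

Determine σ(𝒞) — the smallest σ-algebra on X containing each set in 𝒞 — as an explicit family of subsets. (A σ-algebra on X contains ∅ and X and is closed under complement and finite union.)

σ(𝒞) = { {}, {A}, {B}, {C}, {D}, {A,B}, {A,C}, {A,D}, {B,C}, {B,D}, {C,D}, {A,B,C}, {A,B,D}, {A,C,D}, {B,C,D}, X }

Derivation:
Begin from { {}, {D}, {B,C}, {A,B,D}, {B,C,D}, X } (that is, 𝒞 plus ∅ and X).
Round 1. New:
  {A}  = X∖{B,C,D}
  {C}  = X∖{A,B,D}
  {A,D}  = X∖{B,C}
  {A,B,C}  = X∖{D}
  |family| = 10
Round 2 adds 3:
  {A,C}  = {C} ∪ {A}
  {C,D}  = {C} ∪ {D}
  {A,C,D}  = {C} ∪ {A,D}
  |family| = 13
Round 3: 3 new —
  {B}  = X∖{A,C,D}
  {A,B}  = X∖{C,D}
  {B,D}  = X∖{A,C}
  |family| = 16
After Round 4 the family is unchanged; done.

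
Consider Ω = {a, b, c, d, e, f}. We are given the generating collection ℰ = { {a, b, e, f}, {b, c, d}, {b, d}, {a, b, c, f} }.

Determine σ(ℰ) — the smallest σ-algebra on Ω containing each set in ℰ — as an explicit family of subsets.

Start: ℰ ∪ {∅, Ω} = { {}, {b, d}, {b, c, d}, {a, b, c, f}, {a, b, e, f}, Ω }.
Iteration 1: +7 →
  {c, d}  = {a, b, e, f}ᶜ
  {d, e}  = {a, b, c, f}ᶜ
  {a, e, f}  = {b, c, d}ᶜ
  {a, c, e, f}  = {b, d}ᶜ
  {a, b, c, d, f}  = {a, b, c, f} ∪ {b, c, d}
  {a, b, c, e, f}  = {a, b, c, f} ∪ {a, b, e, f}
  {a, b, d, e, f}  = {b, d} ∪ {a, b, e, f}
  [13 total]
Iteration 2: +8 →
  {c}  = {a, b, d, e, f}ᶜ
  {d}  = {a, b, c, e, f}ᶜ
  {e}  = {a, b, c, d, f}ᶜ
  {b, d, e}  = {d, e} ∪ {b, d}
  {c, d, e}  = {c, d} ∪ {d, e}
  {a, d, e, f}  = {d, e} ∪ {a, e, f}
  {b, c, d, e}  = {b, c, d} ∪ {d, e}
  {a, c, d, e, f}  = {a, c, e, f} ∪ {c, d}
  [21 total]
Iteration 3: 6 new —
  {b}  = {a, c, d, e, f}ᶜ
  {a, f}  = {b, c, d, e}ᶜ
  {b, c}  = {a, d, e, f}ᶜ
  {c, e}  = {e} ∪ {c}
  {a, b, f}  = {c, d, e}ᶜ
  {a, c, f}  = {b, d, e}ᶜ
  [27 total]
Iteration 4: 5 new —
  {b, e}  = {b} ∪ {e}
  {a, d, f}  = {a, f} ∪ {d}
  {b, c, e}  = {b} ∪ {c, e}
  {a, b, d, f}  = {c, e}ᶜ
  {a, c, d, f}  = {c, d} ∪ {a, c, f}
  [32 total]
Iteration 5: closed — nothing new.

|σ(ℰ)| = 32.  σ(ℰ) = { {}, {b}, {c}, {d}, {e}, {a, f}, {b, c}, {b, d}, {b, e}, {c, d}, {c, e}, {d, e}, {a, b, f}, {a, c, f}, {a, d, f}, {a, e, f}, {b, c, d}, {b, c, e}, {b, d, e}, {c, d, e}, {a, b, c, f}, {a, b, d, f}, {a, b, e, f}, {a, c, d, f}, {a, c, e, f}, {a, d, e, f}, {b, c, d, e}, {a, b, c, d, f}, {a, b, c, e, f}, {a, b, d, e, f}, {a, c, d, e, f}, Ω }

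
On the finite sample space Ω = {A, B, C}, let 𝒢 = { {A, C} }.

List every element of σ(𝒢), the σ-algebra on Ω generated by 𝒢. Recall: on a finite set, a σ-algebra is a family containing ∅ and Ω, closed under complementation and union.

σ(𝒢) = { {}, {B}, {A, C}, Ω }

Working:
Take S₀ = 𝒢 ∪ {∅, Ω} = { {}, {A, C}, Ω }.
Round 1: 1 new —
  {B}  = ᶜ of {A, C}
  |family| = 4
Round 2: closed — nothing new.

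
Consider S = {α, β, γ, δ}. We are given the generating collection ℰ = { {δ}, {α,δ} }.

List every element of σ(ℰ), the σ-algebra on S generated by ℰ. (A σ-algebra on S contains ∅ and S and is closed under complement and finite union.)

Take S₀ = ℰ ∪ {∅, S} = { {}, {δ}, {α,δ}, S }.
Round 1: +2 →
  {β,γ}  = {α,δ}ᶜ
  {α,β,γ}  = {δ}ᶜ
Round 2: 1 new —
  {β,γ,δ}  = {β,γ} ∪ {δ}
Round 3: 1 new —
  {α}  = {β,γ,δ}ᶜ
Round 4 adds nothing — fixpoint reached.

Hence σ(ℰ) has 8 members: { {}, {α}, {δ}, {α,δ}, {β,γ}, {α,β,γ}, {β,γ,δ}, S }.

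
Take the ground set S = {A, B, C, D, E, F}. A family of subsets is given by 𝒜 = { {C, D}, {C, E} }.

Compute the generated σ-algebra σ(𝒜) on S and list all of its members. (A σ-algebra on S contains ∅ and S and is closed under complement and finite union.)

Initial family (4 sets): { {}, {C, D}, {C, E}, S }.
Step 1 (3 new):
  {C, D, E}  = {C, E} ∪ {C, D}
  {A, B, D, F}  = ᶜ of {C, E}
  {A, B, E, F}  = ᶜ of {C, D}
  — 7 sets.
Step 2: 4 new —
  {A, B, F}  = ᶜ of {C, D, E}
  {A, B, C, D, F}  = {C, D} ∪ {A, B, D, F}
  {A, B, C, E, F}  = {C, E} ∪ {A, B, E, F}
  {A, B, D, E, F}  = {A, B, D, F} ∪ {A, B, E, F}
  — 11 sets.
Step 3: 3 new —
  {C}  = ᶜ of {A, B, D, E, F}
  {D}  = ᶜ of {A, B, C, E, F}
  {E}  = ᶜ of {A, B, C, D, F}
  — 14 sets.
Step 4 adds 2:
  {D, E}  = {D} ∪ {E}
  {A, B, C, F}  = {C} ∪ {A, B, F}
  — 16 sets.
After Step 5 the family is unchanged; done.

|σ(𝒜)| = 16.  σ(𝒜) = { {}, {C}, {D}, {E}, {C, D}, {C, E}, {D, E}, {A, B, F}, {C, D, E}, {A, B, C, F}, {A, B, D, F}, {A, B, E, F}, {A, B, C, D, F}, {A, B, C, E, F}, {A, B, D, E, F}, S }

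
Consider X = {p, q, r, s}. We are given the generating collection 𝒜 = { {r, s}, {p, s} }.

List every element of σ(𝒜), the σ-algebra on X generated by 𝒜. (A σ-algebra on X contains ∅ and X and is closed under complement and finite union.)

Initial family (4 sets): { ∅, {p, s}, {r, s}, X }.
Round 1. New:
  {p, q}  = complement {r, s}
  {q, r}  = complement {p, s}
  {p, r, s}  = {r, s} ∪ {p, s}
  (now 7)
Round 2: +4 →
  {q}  = complement {p, r, s}
  {p, q, r}  = {q, r} ∪ {p, q}
  {p, q, s}  = {p, s} ∪ {p, q}
  {q, r, s}  = {r, s} ∪ {q, r}
  (now 11)
Round 3 (3 new):
  {p}  = complement {q, r, s}
  {r}  = complement {p, q, s}
  {s}  = complement {p, q, r}
  (now 14)
Round 4 adds 2:
  {p, r}  = {r} ∪ {p}
  {q, s}  = {s} ∪ {q}
  (now 16)
Round 5 adds nothing — fixpoint reached.

Hence σ(𝒜) has 16 members: { ∅, {p}, {q}, {r}, {s}, {p, q}, {p, r}, {p, s}, {q, r}, {q, s}, {r, s}, {p, q, r}, {p, q, s}, {p, r, s}, {q, r, s}, X }.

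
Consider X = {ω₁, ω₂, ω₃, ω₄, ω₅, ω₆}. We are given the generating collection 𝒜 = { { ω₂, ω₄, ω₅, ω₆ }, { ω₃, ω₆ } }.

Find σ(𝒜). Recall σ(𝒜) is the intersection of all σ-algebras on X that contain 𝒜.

Begin from { {}, { ω₃, ω₆ }, { ω₂, ω₄, ω₅, ω₆ }, X } (that is, 𝒜 plus ∅ and X).
Step 1 adds 3:
  { ω₁, ω₃ }  = { ω₂, ω₄, ω₅, ω₆ }ᶜ
  { ω₁, ω₂, ω₄, ω₅ }  = { ω₃, ω₆ }ᶜ
  { ω₂, ω₃, ω₄, ω₅, ω₆ }  = { ω₃, ω₆ } ∪ { ω₂, ω₄, ω₅, ω₆ }
  |family| = 7
Step 2. New:
  { ω₁ }  = { ω₂, ω₃, ω₄, ω₅, ω₆ }ᶜ
  { ω₁, ω₃, ω₆ }  = { ω₁, ω₃ } ∪ { ω₃, ω₆ }
  { ω₁, ω₂, ω₃, ω₄, ω₅ }  = { ω₁, ω₃ } ∪ { ω₁, ω₂, ω₄, ω₅ }
  { ω₁, ω₂, ω₄, ω₅, ω₆ }  = { ω₂, ω₄, ω₅, ω₆ } ∪ { ω₁, ω₂, ω₄, ω₅ }
  |family| = 11
Step 3 (3 new):
  { ω₃ }  = { ω₁, ω₂, ω₄, ω₅, ω₆ }ᶜ
  { ω₆ }  = { ω₁, ω₂, ω₃, ω₄, ω₅ }ᶜ
  { ω₂, ω₄, ω₅ }  = { ω₁, ω₃, ω₆ }ᶜ
  |family| = 14
Step 4: 2 new —
  { ω₁, ω₆ }  = { ω₁ } ∪ { ω₆ }
  { ω₂, ω₃, ω₄, ω₅ }  = { ω₃ } ∪ { ω₂, ω₄, ω₅ }
  |family| = 16
Step 5: no new sets; the family is a σ-algebra.

σ(𝒜) = { {}, { ω₁ }, { ω₃ }, { ω₆ }, { ω₁, ω₃ }, { ω₁, ω₆ }, { ω₃, ω₆ }, { ω₁, ω₃, ω₆ }, { ω₂, ω₄, ω₅ }, { ω₁, ω₂, ω₄, ω₅ }, { ω₂, ω₃, ω₄, ω₅ }, { ω₂, ω₄, ω₅, ω₆ }, { ω₁, ω₂, ω₃, ω₄, ω₅ }, { ω₁, ω₂, ω₄, ω₅, ω₆ }, { ω₂, ω₃, ω₄, ω₅, ω₆ }, X }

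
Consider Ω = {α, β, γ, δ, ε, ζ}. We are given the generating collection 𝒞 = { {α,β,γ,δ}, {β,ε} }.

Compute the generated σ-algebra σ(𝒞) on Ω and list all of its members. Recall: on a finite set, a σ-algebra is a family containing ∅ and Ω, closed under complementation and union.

Start: 𝒞 ∪ {∅, Ω} = { {}, {β,ε}, {α,β,γ,δ}, Ω }.
Step 1 adds 3:
  {ε,ζ}  = complement {α,β,γ,δ}
  {α,γ,δ,ζ}  = complement {β,ε}
  {α,β,γ,δ,ε}  = {β,ε} ∪ {α,β,γ,δ}
Step 2 (4 new):
  {ζ}  = complement {α,β,γ,δ,ε}
  {β,ε,ζ}  = {β,ε} ∪ {ε,ζ}
  {α,β,γ,δ,ζ}  = {α,γ,δ,ζ} ∪ {α,β,γ,δ}
  {α,γ,δ,ε,ζ}  = {ε,ζ} ∪ {α,γ,δ,ζ}
Step 3. New:
  {β}  = complement {α,γ,δ,ε,ζ}
  {ε}  = complement {α,β,γ,δ,ζ}
  {α,γ,δ}  = complement {β,ε,ζ}
Step 4: +2 →
  {β,ζ}  = {β} ∪ {ζ}
  {α,γ,δ,ε}  = {α,γ,δ} ∪ {ε}
Step 5 adds nothing — fixpoint reached.

σ(𝒞) = { {}, {β}, {ε}, {ζ}, {β,ε}, {β,ζ}, {ε,ζ}, {α,γ,δ}, {β,ε,ζ}, {α,β,γ,δ}, {α,γ,δ,ε}, {α,γ,δ,ζ}, {α,β,γ,δ,ε}, {α,β,γ,δ,ζ}, {α,γ,δ,ε,ζ}, Ω }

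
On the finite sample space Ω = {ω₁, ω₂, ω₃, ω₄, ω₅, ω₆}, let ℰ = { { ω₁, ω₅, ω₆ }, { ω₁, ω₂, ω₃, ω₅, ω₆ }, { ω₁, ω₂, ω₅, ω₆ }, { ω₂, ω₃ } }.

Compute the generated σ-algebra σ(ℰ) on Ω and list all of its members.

Start: ℰ ∪ {∅, Ω} = { ∅, { ω₂, ω₃ }, { ω₁, ω₅, ω₆ }, { ω₁, ω₂, ω₅, ω₆ }, { ω₁, ω₂, ω₃, ω₅, ω₆ }, Ω }.
Pass 1. New:
  { ω₄ }  = complement { ω₁, ω₂, ω₃, ω₅, ω₆ }
  { ω₃, ω₄ }  = complement { ω₁, ω₂, ω₅, ω₆ }
  { ω₂, ω₃, ω₄ }  = complement { ω₁, ω₅, ω₆ }
  { ω₁, ω₄, ω₅, ω₆ }  = complement { ω₂, ω₃ }
  |family| = 10
Pass 2. New:
  { ω₁, ω₂, ω₄, ω₅, ω₆ }  = { ω₁, ω₄, ω₅, ω₆ } ∪ { ω₁, ω₂, ω₅, ω₆ }
  { ω₁, ω₃, ω₄, ω₅, ω₆ }  = { ω₃, ω₄ } ∪ { ω₁, ω₄, ω₅, ω₆ }
  |family| = 12
Pass 3: 2 new —
  { ω₂ }  = complement { ω₁, ω₃, ω₄, ω₅, ω₆ }
  { ω₃ }  = complement { ω₁, ω₂, ω₄, ω₅, ω₆ }
  |family| = 14
Pass 4: 2 new —
  { ω₂, ω₄ }  = { ω₄ } ∪ { ω₂ }
  { ω₁, ω₃, ω₅, ω₆ }  = { ω₃ } ∪ { ω₁, ω₅, ω₆ }
  |family| = 16
After Pass 5 the family is unchanged; done.

Therefore σ(ℰ) = { ∅, { ω₂ }, { ω₃ }, { ω₄ }, { ω₂, ω₃ }, { ω₂, ω₄ }, { ω₃, ω₄ }, { ω₁, ω₅, ω₆ }, { ω₂, ω₃, ω₄ }, { ω₁, ω₂, ω₅, ω₆ }, { ω₁, ω₃, ω₅, ω₆ }, { ω₁, ω₄, ω₅, ω₆ }, { ω₁, ω₂, ω₃, ω₅, ω₆ }, { ω₁, ω₂, ω₄, ω₅, ω₆ }, { ω₁, ω₃, ω₄, ω₅, ω₆ }, Ω } (|σ(ℰ)| = 16).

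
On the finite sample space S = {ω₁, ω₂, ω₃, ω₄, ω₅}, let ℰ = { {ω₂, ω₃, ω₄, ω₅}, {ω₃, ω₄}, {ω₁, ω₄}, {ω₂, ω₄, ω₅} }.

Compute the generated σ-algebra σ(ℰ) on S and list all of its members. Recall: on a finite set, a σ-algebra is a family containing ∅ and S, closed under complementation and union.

Take S₀ = ℰ ∪ {∅, S} = { ∅, {ω₁, ω₄}, {ω₃, ω₄}, {ω₂, ω₄, ω₅}, {ω₂, ω₃, ω₄, ω₅}, S }.
Round 1 adds 6:
  {ω₁}  = {ω₂, ω₃, ω₄, ω₅}ᶜ
  {ω₁, ω₃}  = {ω₂, ω₄, ω₅}ᶜ
  {ω₁, ω₂, ω₅}  = {ω₃, ω₄}ᶜ
  {ω₁, ω₃, ω₄}  = {ω₃, ω₄} ∪ {ω₁, ω₄}
  {ω₂, ω₃, ω₅}  = {ω₁, ω₄}ᶜ
  {ω₁, ω₂, ω₄, ω₅}  = {ω₁, ω₄} ∪ {ω₂, ω₄, ω₅}
Round 2 (3 new):
  {ω₃}  = {ω₁, ω₂, ω₄, ω₅}ᶜ
  {ω₂, ω₅}  = {ω₁, ω₃, ω₄}ᶜ
  {ω₁, ω₂, ω₃, ω₅}  = {ω₁, ω₂, ω₅} ∪ {ω₂, ω₃, ω₅}
Round 3 adds 1:
  {ω₄}  = {ω₁, ω₂, ω₃, ω₅}ᶜ
Round 4: stable.

σ(ℰ) = { ∅, {ω₁}, {ω₃}, {ω₄}, {ω₁, ω₃}, {ω₁, ω₄}, {ω₂, ω₅}, {ω₃, ω₄}, {ω₁, ω₂, ω₅}, {ω₁, ω₃, ω₄}, {ω₂, ω₃, ω₅}, {ω₂, ω₄, ω₅}, {ω₁, ω₂, ω₃, ω₅}, {ω₁, ω₂, ω₄, ω₅}, {ω₂, ω₃, ω₄, ω₅}, S }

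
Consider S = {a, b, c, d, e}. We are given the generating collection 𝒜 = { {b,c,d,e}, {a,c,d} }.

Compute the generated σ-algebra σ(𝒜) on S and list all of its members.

Initial family (4 sets): { ∅, {a,c,d}, {b,c,d,e}, S }.
Pass 1 (2 new):
  {a}  = S∖{b,c,d,e}
  {b,e}  = S∖{a,c,d}
  [6 total]
Pass 2: +1 →
  {a,b,e}  = {b,e} ∪ {a}
  [7 total]
Pass 3 (1 new):
  {c,d}  = S∖{a,b,e}
  [8 total]
Pass 4: no new sets; the family is a σ-algebra.

Hence σ(𝒜) has 8 members: { ∅, {a}, {b,e}, {c,d}, {a,b,e}, {a,c,d}, {b,c,d,e}, S }.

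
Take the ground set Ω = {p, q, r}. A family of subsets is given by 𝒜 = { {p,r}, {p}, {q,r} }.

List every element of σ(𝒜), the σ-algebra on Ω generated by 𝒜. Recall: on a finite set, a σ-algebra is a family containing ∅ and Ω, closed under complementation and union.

σ(𝒜) (8 sets): { {}, {p}, {q}, {r}, {p,q}, {p,r}, {q,r}, Ω }

Derivation:
Seed the family with 𝒜 together with ∅ and Ω: { {}, {p}, {p,r}, {q,r}, Ω }.
Pass 1 adds 1:
  {q}  = complement {p,r}
  |family| = 6
Pass 2: 1 new —
  {p,q}  = {q} ∪ {p}
  |family| = 7
Pass 3: +1 →
  {r}  = complement {p,q}
  |family| = 8
Pass 4: no new sets; the family is a σ-algebra.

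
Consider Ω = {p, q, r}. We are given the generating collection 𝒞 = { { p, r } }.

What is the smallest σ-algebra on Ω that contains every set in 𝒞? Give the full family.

Initial family (3 sets): { {}, { p, r }, Ω }.
Pass 1 (1 new):
  { q }  = ᶜ of { p, r }
  [4 total]
Pass 2: no new sets; the family is a σ-algebra.

Therefore σ(𝒞) = { {}, { q }, { p, r }, Ω } (|σ(𝒞)| = 4).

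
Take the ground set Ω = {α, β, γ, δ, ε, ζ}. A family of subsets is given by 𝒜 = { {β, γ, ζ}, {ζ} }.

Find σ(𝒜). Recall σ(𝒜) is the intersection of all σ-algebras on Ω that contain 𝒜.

σ(𝒜) = { {}, {ζ}, {β, γ}, {α, δ, ε}, {β, γ, ζ}, {α, δ, ε, ζ}, {α, β, γ, δ, ε}, Ω }

Check:
Seed the family with 𝒜 together with ∅ and Ω: { {}, {ζ}, {β, γ, ζ}, Ω }.
Round 1 adds 2:
  {α, δ, ε}  = Ω∖{β, γ, ζ}
  {α, β, γ, δ, ε}  = Ω∖{ζ}
  [6 total]
Round 2 (1 new):
  {α, δ, ε, ζ}  = {α, δ, ε} ∪ {ζ}
  [7 total]
Round 3: +1 →
  {β, γ}  = Ω∖{α, δ, ε, ζ}
  [8 total]
Round 4: already closed under ᶜ and ∪.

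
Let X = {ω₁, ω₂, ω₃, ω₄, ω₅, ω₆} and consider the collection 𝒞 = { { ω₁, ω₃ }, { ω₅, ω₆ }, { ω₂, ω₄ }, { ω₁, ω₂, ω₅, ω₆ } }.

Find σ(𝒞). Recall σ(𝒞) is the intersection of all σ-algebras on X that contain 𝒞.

σ(𝒞) = { {  }, { ω₁ }, { ω₂ }, { ω₃ }, { ω₄ }, { ω₁, ω₂ }, { ω₁, ω₃ }, { ω₁, ω₄ }, { ω₂, ω₃ }, { ω₂, ω₄ }, { ω₃, ω₄ }, { ω₅, ω₆ }, { ω₁, ω₂, ω₃ }, { ω₁, ω₂, ω₄ }, { ω₁, ω₃, ω₄ }, { ω₁, ω₅, ω₆ }, { ω₂, ω₃, ω₄ }, { ω₂, ω₅, ω₆ }, { ω₃, ω₅, ω₆ }, { ω₄, ω₅, ω₆ }, { ω₁, ω₂, ω₃, ω₄ }, { ω₁, ω₂, ω₅, ω₆ }, { ω₁, ω₃, ω₅, ω₆ }, { ω₁, ω₄, ω₅, ω₆ }, { ω₂, ω₃, ω₅, ω₆ }, { ω₂, ω₄, ω₅, ω₆ }, { ω₃, ω₄, ω₅, ω₆ }, { ω₁, ω₂, ω₃, ω₅, ω₆ }, { ω₁, ω₂, ω₄, ω₅, ω₆ }, { ω₁, ω₃, ω₄, ω₅, ω₆ }, { ω₂, ω₃, ω₄, ω₅, ω₆ }, X }

Derivation:
Begin from { {  }, { ω₁, ω₃ }, { ω₂, ω₄ }, { ω₅, ω₆ }, { ω₁, ω₂, ω₅, ω₆ }, X } (that is, 𝒞 plus ∅ and X).
Pass 1 adds 6:
  { ω₃, ω₄ }  = X∖{ ω₁, ω₂, ω₅, ω₆ }
  { ω₁, ω₂, ω₃, ω₄ }  = X∖{ ω₅, ω₆ }
  { ω₁, ω₃, ω₅, ω₆ }  = X∖{ ω₂, ω₄ }
  { ω₂, ω₄, ω₅, ω₆ }  = X∖{ ω₁, ω₃ }
  { ω₁, ω₂, ω₃, ω₅, ω₆ }  = { ω₁, ω₃ } ∪ { ω₁, ω₂, ω₅, ω₆ }
  { ω₁, ω₂, ω₄, ω₅, ω₆ }  = { ω₂, ω₄ } ∪ { ω₁, ω₂, ω₅, ω₆ }
  |family| = 12
Pass 2. New:
  { ω₃ }  = X∖{ ω₁, ω₂, ω₄, ω₅, ω₆ }
  { ω₄ }  = X∖{ ω₁, ω₂, ω₃, ω₅, ω₆ }
  { ω₁, ω₃, ω₄ }  = { ω₃, ω₄ } ∪ { ω₁, ω₃ }
  { ω₂, ω₃, ω₄ }  = { ω₃, ω₄ } ∪ { ω₂, ω₄ }
  { ω₃, ω₄, ω₅, ω₆ }  = { ω₃, ω₄ } ∪ { ω₅, ω₆ }
  { ω₁, ω₃, ω₄, ω₅, ω₆ }  = { ω₁, ω₃, ω₅, ω₆ } ∪ { ω₃, ω₄ }
  { ω₂, ω₃, ω₄, ω₅, ω₆ }  = { ω₃, ω₄ } ∪ { ω₂, ω₄, ω₅, ω₆ }
  |family| = 19
Pass 3: 7 new —
  { ω₁ }  = X∖{ ω₂, ω₃, ω₄, ω₅, ω₆ }
  { ω₂ }  = X∖{ ω₁, ω₃, ω₄, ω₅, ω₆ }
  { ω₁, ω₂ }  = X∖{ ω₃, ω₄, ω₅, ω₆ }
  { ω₁, ω₅, ω₆ }  = X∖{ ω₂, ω₃, ω₄ }
  { ω₂, ω₅, ω₆ }  = X∖{ ω₁, ω₃, ω₄ }
  { ω₃, ω₅, ω₆ }  = { ω₅, ω₆ } ∪ { ω₃ }
  { ω₄, ω₅, ω₆ }  = { ω₅, ω₆ } ∪ { ω₄ }
  |family| = 26
Pass 4. New:
  { ω₁, ω₄ }  = { ω₁ } ∪ { ω₄ }
  { ω₂, ω₃ }  = { ω₂ } ∪ { ω₃ }
  { ω₁, ω₂, ω₃ }  = X∖{ ω₄, ω₅, ω₆ }
  { ω₁, ω₂, ω₄ }  = X∖{ ω₃, ω₅, ω₆ }
  { ω₁, ω₄, ω₅, ω₆ }  = { ω₁ } ∪ { ω₄, ω₅, ω₆ }
  { ω₂, ω₃, ω₅, ω₆ }  = { ω₂ } ∪ { ω₃, ω₅, ω₆ }
  |family| = 32
After Pass 5 the family is unchanged; done.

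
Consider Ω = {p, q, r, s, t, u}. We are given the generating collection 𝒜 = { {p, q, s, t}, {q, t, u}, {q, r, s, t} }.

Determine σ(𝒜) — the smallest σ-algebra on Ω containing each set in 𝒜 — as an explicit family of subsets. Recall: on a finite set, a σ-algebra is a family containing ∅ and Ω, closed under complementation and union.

Begin from { {}, {q, t, u}, {p, q, s, t}, {q, r, s, t}, Ω } (that is, 𝒜 plus ∅ and Ω).
Iteration 1: +6 →
  {p, u}  = Ω∖{q, r, s, t}
  {r, u}  = Ω∖{p, q, s, t}
  {p, r, s}  = Ω∖{q, t, u}
  {p, q, r, s, t}  = {q, r, s, t} ∪ {p, q, s, t}
  {p, q, s, t, u}  = {q, t, u} ∪ {p, q, s, t}
  {q, r, s, t, u}  = {q, t, u} ∪ {q, r, s, t}
  — 11 sets.
Iteration 2. New:
  {p}  = Ω∖{q, r, s, t, u}
  {r}  = Ω∖{p, q, s, t, u}
  {u}  = Ω∖{p, q, r, s, t}
  {p, r, u}  = {p, u} ∪ {r, u}
  {p, q, t, u}  = {p, u} ∪ {q, t, u}
  {p, r, s, u}  = {p, u} ∪ {p, r, s}
  {q, r, t, u}  = {q, t, u} ∪ {r, u}
  — 18 sets.
Iteration 3. New:
  {p, r}  = {r} ∪ {p}
  {p, s}  = Ω∖{q, r, t, u}
  {q, t}  = Ω∖{p, r, s, u}
  {r, s}  = Ω∖{p, q, t, u}
  {q, s, t}  = Ω∖{p, r, u}
  {p, q, r, t, u}  = {r} ∪ {p, q, t, u}
  — 24 sets.
Iteration 4 (7 new):
  {s}  = Ω∖{p, q, r, t, u}
  {p, q, t}  = {q, t} ∪ {p}
  {p, s, u}  = {p, u} ∪ {p, s}
  {q, r, t}  = {q, t} ∪ {r}
  {r, s, u}  = {r, s} ∪ {u}
  {p, q, r, t}  = {q, t} ∪ {p, r}
  {q, s, t, u}  = Ω∖{p, r}
  — 31 sets.
Iteration 5 (1 new):
  {s, u}  = Ω∖{p, q, r, t}
  — 32 sets.
Iteration 6: already closed under ᶜ and ∪.

Hence σ(𝒜) has 32 members: { {}, {p}, {r}, {s}, {u}, {p, r}, {p, s}, {p, u}, {q, t}, {r, s}, {r, u}, {s, u}, {p, q, t}, {p, r, s}, {p, r, u}, {p, s, u}, {q, r, t}, {q, s, t}, {q, t, u}, {r, s, u}, {p, q, r, t}, {p, q, s, t}, {p, q, t, u}, {p, r, s, u}, {q, r, s, t}, {q, r, t, u}, {q, s, t, u}, {p, q, r, s, t}, {p, q, r, t, u}, {p, q, s, t, u}, {q, r, s, t, u}, Ω }.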